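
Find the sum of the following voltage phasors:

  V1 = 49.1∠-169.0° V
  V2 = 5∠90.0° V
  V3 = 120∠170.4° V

Step 1 — Convert each phasor to rectangular form:
  V1 = 49.1·(cos(-169.0°) + j·sin(-169.0°)) = -48.2 - j9.369 V
  V2 = 5·(cos(90.0°) + j·sin(90.0°)) = 0 + j5 V
  V3 = 120·(cos(170.4°) + j·sin(170.4°)) = -118.3 + j20.01 V
Step 2 — Sum components: V_total = -166.5 + j15.64 V.
Step 3 — Convert to polar: |V_total| = 167.3 V, ∠V_total = 174.6°.

V_total = 167.3∠174.6° V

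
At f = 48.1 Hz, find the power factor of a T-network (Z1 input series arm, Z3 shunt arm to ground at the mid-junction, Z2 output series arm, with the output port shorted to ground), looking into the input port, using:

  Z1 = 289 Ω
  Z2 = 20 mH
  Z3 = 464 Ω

Step 1 — Angular frequency: ω = 2π·f = 2π·48.1 = 302.2 rad/s.
Step 2 — Component impedances:
  Z1: Z = R = 289 Ω
  Z2: Z = jωL = j·302.2·0.02 = 0 + j6.044 Ω
  Z3: Z = R = 464 Ω
Step 3 — With the output port shorted to ground, the output series arm Z2 runs from the junction to ground; the shunt arm Z3 also runs from the junction to ground. They appear in parallel: Z3 || Z2 = 0.07873 + j6.043 Ω.
Step 4 — Series with input arm Z1: Z_in = Z1 + (Z3 || Z2) = 289.1 + j6.043 Ω = 289.1∠1.2° Ω.
Step 5 — Power factor: PF = cos(φ) = Re(Z)/|Z| = 289.08/289.14 = 0.9998.
Step 6 — Type: Im(Z) = 6.043 ⇒ lagging (phase φ = 1.2°).

PF = 0.9998 (lagging, φ = 1.2°)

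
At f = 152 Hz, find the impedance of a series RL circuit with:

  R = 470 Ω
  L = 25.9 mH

Step 1 — Angular frequency: ω = 2π·f = 2π·152 = 955 rad/s.
Step 2 — Component impedances:
  R: Z = R = 470 Ω
  L: Z = jωL = j·955·0.0259 = 0 + j24.74 Ω
Step 3 — Series combination: Z_total = R + L = 470 + j24.74 Ω = 470.7∠3.0° Ω.

Z = 470 + j24.74 Ω = 470.7∠3.0° Ω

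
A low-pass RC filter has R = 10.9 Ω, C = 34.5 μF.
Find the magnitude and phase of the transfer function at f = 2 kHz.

Step 1 — Angular frequency: ω = 2π·2000 = 1.257e+04 rad/s.
Step 2 — Transfer function: H(jω) = 1/(1 + jωRC).
Step 3 — Denominator: 1 + jωRC = 1 + j·1.257e+04·10.9·3.45e-05 = 1 + j4.726.
Step 4 — H = 0.04286 - j0.2025.
Step 5 — Magnitude: |H| = 0.207 (-13.7 dB); phase: φ = -78.1°.

|H| = 0.207 (-13.7 dB), φ = -78.1°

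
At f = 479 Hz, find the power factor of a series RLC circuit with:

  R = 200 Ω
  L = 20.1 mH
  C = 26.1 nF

Step 1 — Angular frequency: ω = 2π·f = 2π·479 = 3010 rad/s.
Step 2 — Component impedances:
  R: Z = R = 200 Ω
  L: Z = jωL = j·3010·0.0201 = 0 + j60.49 Ω
  C: Z = 1/(jωC) = -j/(ω·C) = 0 - j1.273e+04 Ω
Step 3 — Series combination: Z_total = R + L + C = 200 - j1.267e+04 Ω = 1.267e+04∠-89.1° Ω.
Step 4 — Power factor: PF = cos(φ) = Re(Z)/|Z| = 200/12672 = 0.01578.
Step 5 — Type: Im(Z) = -1.267e+04 ⇒ leading (phase φ = -89.1°).

PF = 0.01578 (leading, φ = -89.1°)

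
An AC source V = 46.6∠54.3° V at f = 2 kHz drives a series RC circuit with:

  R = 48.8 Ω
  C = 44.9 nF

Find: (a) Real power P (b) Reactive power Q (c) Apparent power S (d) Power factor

Step 1 — Angular frequency: ω = 2π·f = 2π·2000 = 1.257e+04 rad/s.
Step 2 — Component impedances:
  R: Z = R = 48.8 Ω
  C: Z = 1/(jωC) = -j/(ω·C) = 0 - j1772 Ω
Step 3 — Series combination: Z_total = R + C = 48.8 - j1772 Ω = 1773∠-88.4° Ω.
Step 4 — Source phasor: V = 46.6∠54.3° V = 27.19 + j37.84 V.
Step 5 — Current: I = V / Z = -0.02091 + j0.01592 A = 0.02628∠142.7° A.
Step 6 — Complex power: S = V·I* = 0.03371 - j1.224 VA.
Step 7 — Real power: P = Re(S) = 0.03371 W.
Step 8 — Reactive power: Q = Im(S) = -1.224 VAR.
Step 9 — Apparent power: |S| = 1.225 VA.
Step 10 — Power factor: PF = P/|S| = 0.02752 (leading).

(a) P = 0.03371 W  (b) Q = -1.224 VAR  (c) S = 1.225 VA  (d) PF = 0.02752 (leading)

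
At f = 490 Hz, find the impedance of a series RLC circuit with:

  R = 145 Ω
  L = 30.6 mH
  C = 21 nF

Step 1 — Angular frequency: ω = 2π·f = 2π·490 = 3079 rad/s.
Step 2 — Component impedances:
  R: Z = R = 145 Ω
  L: Z = jωL = j·3079·0.0306 = 0 + j94.21 Ω
  C: Z = 1/(jωC) = -j/(ω·C) = 0 - j1.547e+04 Ω
Step 3 — Series combination: Z_total = R + L + C = 145 - j1.537e+04 Ω = 1.537e+04∠-89.5° Ω.

Z = 145 - j1.537e+04 Ω = 1.537e+04∠-89.5° Ω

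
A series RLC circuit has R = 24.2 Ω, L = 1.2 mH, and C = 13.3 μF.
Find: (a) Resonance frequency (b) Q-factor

Step 1 — Resonance condition Im(Z)=0 gives ω₀ = 1/√(LC).
Step 2 — ω₀ = 1/√(0.0012·1.33e-05) = 7916 rad/s.
Step 3 — f₀ = ω₀/(2π) = 1260 Hz.
Step 4 — Series Q: Q = ω₀L/R = 7916·0.0012/24.2 = 0.3925.

(a) f₀ = 1260 Hz  (b) Q = 0.3925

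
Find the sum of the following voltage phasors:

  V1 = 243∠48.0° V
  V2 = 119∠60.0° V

Step 1 — Convert each phasor to rectangular form:
  V1 = 243·(cos(48.0°) + j·sin(48.0°)) = 162.6 + j180.6 V
  V2 = 119·(cos(60.0°) + j·sin(60.0°)) = 59.5 + j103.1 V
Step 2 — Sum components: V_total = 222.1 + j283.6 V.
Step 3 — Convert to polar: |V_total| = 360.3 V, ∠V_total = 51.9°.

V_total = 360.3∠51.9° V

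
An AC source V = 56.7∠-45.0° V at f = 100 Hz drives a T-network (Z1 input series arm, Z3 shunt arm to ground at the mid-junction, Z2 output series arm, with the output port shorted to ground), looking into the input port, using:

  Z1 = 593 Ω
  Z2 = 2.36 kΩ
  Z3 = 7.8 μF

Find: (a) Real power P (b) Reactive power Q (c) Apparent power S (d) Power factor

Step 1 — Angular frequency: ω = 2π·f = 2π·100 = 628.3 rad/s.
Step 2 — Component impedances:
  Z1: Z = R = 593 Ω
  Z2: Z = R = 2360 Ω
  Z3: Z = 1/(jωC) = -j/(ω·C) = 0 - j204 Ω
Step 3 — With the output port shorted to ground, the output series arm Z2 runs from the junction to ground; the shunt arm Z3 also runs from the junction to ground. They appear in parallel: Z3 || Z2 = 17.51 - j202.5 Ω.
Step 4 — Series with input arm Z1: Z_in = Z1 + (Z3 || Z2) = 610.5 - j202.5 Ω = 643.2∠-18.4° Ω.
Step 5 — Source phasor: V = 56.7∠-45.0° V = 40.09 - j40.09 V.
Step 6 — Current: I = V / Z = 0.07879 - j0.03953 A = 0.08815∠-26.6° A.
Step 7 — Complex power: S = V·I* = 4.744 - j1.574 VA.
Step 8 — Real power: P = Re(S) = 4.744 W.
Step 9 — Reactive power: Q = Im(S) = -1.574 VAR.
Step 10 — Apparent power: |S| = 4.998 VA.
Step 11 — Power factor: PF = P/|S| = 0.9491 (leading).

(a) P = 4.744 W  (b) Q = -1.574 VAR  (c) S = 4.998 VA  (d) PF = 0.9491 (leading)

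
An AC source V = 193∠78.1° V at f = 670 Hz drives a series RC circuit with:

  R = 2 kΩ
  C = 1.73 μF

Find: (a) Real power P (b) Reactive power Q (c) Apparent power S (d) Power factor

Step 1 — Angular frequency: ω = 2π·f = 2π·670 = 4210 rad/s.
Step 2 — Component impedances:
  R: Z = R = 2000 Ω
  C: Z = 1/(jωC) = -j/(ω·C) = 0 - j137.3 Ω
Step 3 — Series combination: Z_total = R + C = 2000 - j137.3 Ω = 2005∠-3.9° Ω.
Step 4 — Source phasor: V = 193∠78.1° V = 39.8 + j188.9 V.
Step 5 — Current: I = V / Z = 0.01335 + j0.09534 A = 0.09627∠82.0° A.
Step 6 — Complex power: S = V·I* = 18.54 - j1.273 VA.
Step 7 — Real power: P = Re(S) = 18.54 W.
Step 8 — Reactive power: Q = Im(S) = -1.273 VAR.
Step 9 — Apparent power: |S| = 18.58 VA.
Step 10 — Power factor: PF = P/|S| = 0.9977 (leading).

(a) P = 18.54 W  (b) Q = -1.273 VAR  (c) S = 18.58 VA  (d) PF = 0.9977 (leading)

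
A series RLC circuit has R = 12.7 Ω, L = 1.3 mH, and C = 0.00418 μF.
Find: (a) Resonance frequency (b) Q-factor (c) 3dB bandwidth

Step 1 — Resonance: ω₀ = 1/√(LC) = 1/√(0.0013·4.18e-09) = 4.29e+05 rad/s.
Step 2 — f₀ = ω₀/(2π) = 6.827e+04 Hz.
Step 3 — Series Q: Q = ω₀L/R = 4.29e+05·0.0013/12.7 = 43.91.
Step 4 — Bandwidth: Δω = ω₀/Q = 9769 rad/s; BW = Δω/(2π) = 1555 Hz.

(a) f₀ = 6.827e+04 Hz  (b) Q = 43.91  (c) BW = 1555 Hz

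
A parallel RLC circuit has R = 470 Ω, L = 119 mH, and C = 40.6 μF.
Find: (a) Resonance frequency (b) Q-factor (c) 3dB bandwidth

Step 1 — Resonance: ω₀ = 1/√(LC) = 1/√(0.119·4.06e-05) = 454.9 rad/s.
Step 2 — f₀ = ω₀/(2π) = 72.41 Hz.
Step 3 — Parallel Q: Q = R/(ω₀L) = 470/(454.9·0.119) = 8.681.
Step 4 — Bandwidth: Δω = ω₀/Q = 52.41 rad/s; BW = Δω/(2π) = 8.341 Hz.

(a) f₀ = 72.41 Hz  (b) Q = 8.681  (c) BW = 8.341 Hz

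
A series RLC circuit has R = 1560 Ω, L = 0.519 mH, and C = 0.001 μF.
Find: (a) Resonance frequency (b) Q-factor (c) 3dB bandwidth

Step 1 — Resonance condition Im(Z)=0 gives ω₀ = 1/√(LC).
Step 2 — ω₀ = 1/√(0.000519·1e-09) = 1.388e+06 rad/s.
Step 3 — f₀ = ω₀/(2π) = 2.209e+05 Hz.
Step 4 — Series Q: Q = ω₀L/R = 1.388e+06·0.000519/1560 = 0.4618.
Step 5 — 3dB bandwidth: Δω = ω₀/Q = 3.006e+06 rad/s; BW = Δω/(2π) = 4.784e+05 Hz.

(a) f₀ = 2.209e+05 Hz  (b) Q = 0.4618  (c) BW = 4.784e+05 Hz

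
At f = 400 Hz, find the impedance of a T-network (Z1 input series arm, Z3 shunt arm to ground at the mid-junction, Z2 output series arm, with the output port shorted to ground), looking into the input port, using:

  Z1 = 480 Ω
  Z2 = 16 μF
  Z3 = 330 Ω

Step 1 — Angular frequency: ω = 2π·f = 2π·400 = 2513 rad/s.
Step 2 — Component impedances:
  Z1: Z = R = 480 Ω
  Z2: Z = 1/(jωC) = -j/(ω·C) = 0 - j24.87 Ω
  Z3: Z = R = 330 Ω
Step 3 — With the output port shorted to ground, the output series arm Z2 runs from the junction to ground; the shunt arm Z3 also runs from the junction to ground. They appear in parallel: Z3 || Z2 = 1.863 - j24.73 Ω.
Step 4 — Series with input arm Z1: Z_in = Z1 + (Z3 || Z2) = 481.9 - j24.73 Ω = 482.5∠-2.9° Ω.

Z = 481.9 - j24.73 Ω = 482.5∠-2.9° Ω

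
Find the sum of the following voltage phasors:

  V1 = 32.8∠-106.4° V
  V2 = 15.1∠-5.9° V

Step 1 — Convert each phasor to rectangular form:
  V1 = 32.8·(cos(-106.4°) + j·sin(-106.4°)) = -9.261 - j31.47 V
  V2 = 15.1·(cos(-5.9°) + j·sin(-5.9°)) = 15.02 - j1.552 V
Step 2 — Sum components: V_total = 5.759 - j33.02 V.
Step 3 — Convert to polar: |V_total| = 33.52 V, ∠V_total = -80.1°.

V_total = 33.52∠-80.1° V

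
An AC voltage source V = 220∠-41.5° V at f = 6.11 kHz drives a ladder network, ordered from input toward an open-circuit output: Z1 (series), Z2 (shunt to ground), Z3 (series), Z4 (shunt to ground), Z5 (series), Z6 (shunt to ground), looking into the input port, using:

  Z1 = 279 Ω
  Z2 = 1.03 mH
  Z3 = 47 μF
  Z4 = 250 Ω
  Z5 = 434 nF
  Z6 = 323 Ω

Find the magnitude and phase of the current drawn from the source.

Step 1 — Angular frequency: ω = 2π·f = 2π·6110 = 3.839e+04 rad/s.
Step 2 — Component impedances:
  Z1: Z = R = 279 Ω
  Z2: Z = jωL = j·3.839e+04·0.00103 = 0 + j39.54 Ω
  Z3: Z = 1/(jωC) = -j/(ω·C) = 0 - j0.5542 Ω
  Z4: Z = R = 250 Ω
  Z5: Z = 1/(jωC) = -j/(ω·C) = 0 - j60.02 Ω
  Z6: Z = R = 323 Ω
Step 3 — Ladder network (open output): work backward from the far end, alternating series and parallel combinations. Z_in = 289.6 + j37.48 Ω = 292∠7.4° Ω.
Step 4 — Source phasor: V = 220∠-41.5° V = 164.8 - j145.8 V.
Step 5 — Ohm's law: I = V / Z_total = (164.8 - j145.8) / (289.6 + j37.48) = 0.4955 - j0.5675 A.
Step 6 — Convert to polar: |I| = 0.7534 A, ∠I = -48.9°.

I = 0.7534∠-48.9° A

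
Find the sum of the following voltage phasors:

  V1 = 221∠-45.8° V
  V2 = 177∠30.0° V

Step 1 — Convert each phasor to rectangular form:
  V1 = 221·(cos(-45.8°) + j·sin(-45.8°)) = 154.1 - j158.4 V
  V2 = 177·(cos(30.0°) + j·sin(30.0°)) = 153.3 + j88.5 V
Step 2 — Sum components: V_total = 307.4 - j69.94 V.
Step 3 — Convert to polar: |V_total| = 315.2 V, ∠V_total = -12.8°.

V_total = 315.2∠-12.8° V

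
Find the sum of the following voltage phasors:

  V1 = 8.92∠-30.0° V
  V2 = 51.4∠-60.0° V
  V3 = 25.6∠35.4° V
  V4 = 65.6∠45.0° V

Step 1 — Convert each phasor to rectangular form:
  V1 = 8.92·(cos(-30.0°) + j·sin(-30.0°)) = 7.725 - j4.46 V
  V2 = 51.4·(cos(-60.0°) + j·sin(-60.0°)) = 25.7 - j44.51 V
  V3 = 25.6·(cos(35.4°) + j·sin(35.4°)) = 20.87 + j14.83 V
  V4 = 65.6·(cos(45.0°) + j·sin(45.0°)) = 46.39 + j46.39 V
Step 2 — Sum components: V_total = 100.7 + j12.24 V.
Step 3 — Convert to polar: |V_total| = 101.4 V, ∠V_total = 6.9°.

V_total = 101.4∠6.9° V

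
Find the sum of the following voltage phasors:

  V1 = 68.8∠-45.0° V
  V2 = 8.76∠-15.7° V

Step 1 — Convert each phasor to rectangular form:
  V1 = 68.8·(cos(-45.0°) + j·sin(-45.0°)) = 48.65 - j48.65 V
  V2 = 8.76·(cos(-15.7°) + j·sin(-15.7°)) = 8.433 - j2.37 V
Step 2 — Sum components: V_total = 57.08 - j51.02 V.
Step 3 — Convert to polar: |V_total| = 76.56 V, ∠V_total = -41.8°.

V_total = 76.56∠-41.8° V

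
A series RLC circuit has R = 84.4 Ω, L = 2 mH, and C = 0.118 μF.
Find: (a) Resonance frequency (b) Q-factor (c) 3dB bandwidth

Step 1 — Resonance: ω₀ = 1/√(LC) = 1/√(0.002·1.18e-07) = 6.509e+04 rad/s.
Step 2 — f₀ = ω₀/(2π) = 1.036e+04 Hz.
Step 3 — Series Q: Q = ω₀L/R = 6.509e+04·0.002/84.4 = 1.543.
Step 4 — Bandwidth: Δω = ω₀/Q = 4.22e+04 rad/s; BW = Δω/(2π) = 6716 Hz.

(a) f₀ = 1.036e+04 Hz  (b) Q = 1.543  (c) BW = 6716 Hz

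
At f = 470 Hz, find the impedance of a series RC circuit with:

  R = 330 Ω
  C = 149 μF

Step 1 — Angular frequency: ω = 2π·f = 2π·470 = 2953 rad/s.
Step 2 — Component impedances:
  R: Z = R = 330 Ω
  C: Z = 1/(jωC) = -j/(ω·C) = 0 - j2.273 Ω
Step 3 — Series combination: Z_total = R + C = 330 - j2.273 Ω = 330∠-0.4° Ω.

Z = 330 - j2.273 Ω = 330∠-0.4° Ω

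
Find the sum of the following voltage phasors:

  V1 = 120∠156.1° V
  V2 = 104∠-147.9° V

Step 1 — Convert each phasor to rectangular form:
  V1 = 120·(cos(156.1°) + j·sin(156.1°)) = -109.7 + j48.62 V
  V2 = 104·(cos(-147.9°) + j·sin(-147.9°)) = -88.1 - j55.27 V
Step 2 — Sum components: V_total = -197.8 - j6.648 V.
Step 3 — Convert to polar: |V_total| = 197.9 V, ∠V_total = -178.1°.

V_total = 197.9∠-178.1° V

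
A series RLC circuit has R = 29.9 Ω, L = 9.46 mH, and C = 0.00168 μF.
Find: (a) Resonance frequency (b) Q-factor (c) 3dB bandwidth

Step 1 — Resonance condition Im(Z)=0 gives ω₀ = 1/√(LC).
Step 2 — ω₀ = 1/√(0.00946·1.68e-09) = 2.508e+05 rad/s.
Step 3 — f₀ = ω₀/(2π) = 3.992e+04 Hz.
Step 4 — Series Q: Q = ω₀L/R = 2.508e+05·0.00946/29.9 = 79.36.
Step 5 — 3dB bandwidth: Δω = ω₀/Q = 3161 rad/s; BW = Δω/(2π) = 503 Hz.

(a) f₀ = 3.992e+04 Hz  (b) Q = 79.36  (c) BW = 503 Hz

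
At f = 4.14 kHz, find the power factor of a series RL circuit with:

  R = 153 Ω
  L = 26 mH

Step 1 — Angular frequency: ω = 2π·f = 2π·4140 = 2.601e+04 rad/s.
Step 2 — Component impedances:
  R: Z = R = 153 Ω
  L: Z = jωL = j·2.601e+04·0.026 = 0 + j676.3 Ω
Step 3 — Series combination: Z_total = R + L = 153 + j676.3 Ω = 693.4∠77.3° Ω.
Step 4 — Power factor: PF = cos(φ) = Re(Z)/|Z| = 153/693.41 = 0.2206.
Step 5 — Type: Im(Z) = 676.3 ⇒ lagging (phase φ = 77.3°).

PF = 0.2206 (lagging, φ = 77.3°)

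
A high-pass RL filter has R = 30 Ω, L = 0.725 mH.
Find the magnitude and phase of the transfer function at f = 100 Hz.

Step 1 — Angular frequency: ω = 2π·100 = 628.3 rad/s.
Step 2 — Transfer function: H(jω) = jωL/(R + jωL).
Step 3 — Numerator jωL = j·0.4555; denominator R + jωL = 30 + j0.4555.
Step 4 — H = 0.0002305 + j0.01518.
Step 5 — Magnitude: |H| = 0.01518 (-36.4 dB); phase: φ = 89.1°.

|H| = 0.01518 (-36.4 dB), φ = 89.1°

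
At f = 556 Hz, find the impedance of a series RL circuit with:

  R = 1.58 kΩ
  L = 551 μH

Step 1 — Angular frequency: ω = 2π·f = 2π·556 = 3493 rad/s.
Step 2 — Component impedances:
  R: Z = R = 1580 Ω
  L: Z = jωL = j·3493·0.000551 = 0 + j1.925 Ω
Step 3 — Series combination: Z_total = R + L = 1580 + j1.925 Ω = 1580∠0.1° Ω.

Z = 1580 + j1.925 Ω = 1580∠0.1° Ω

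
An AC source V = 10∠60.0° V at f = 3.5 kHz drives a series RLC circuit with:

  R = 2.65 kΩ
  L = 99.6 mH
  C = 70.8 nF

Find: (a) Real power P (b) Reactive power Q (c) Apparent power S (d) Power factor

Step 1 — Angular frequency: ω = 2π·f = 2π·3500 = 2.199e+04 rad/s.
Step 2 — Component impedances:
  R: Z = R = 2650 Ω
  L: Z = jωL = j·2.199e+04·0.0996 = 0 + j2190 Ω
  C: Z = 1/(jωC) = -j/(ω·C) = 0 - j642.3 Ω
Step 3 — Series combination: Z_total = R + L + C = 2650 + j1548 Ω = 3069∠30.3° Ω.
Step 4 — Source phasor: V = 10∠60.0° V = 5 + j8.66 V.
Step 5 — Current: I = V / Z = 0.00283 + j0.001615 A = 0.003258∠29.7° A.
Step 6 — Complex power: S = V·I* = 0.02813 + j0.01644 VA.
Step 7 — Real power: P = Re(S) = 0.02813 W.
Step 8 — Reactive power: Q = Im(S) = 0.01644 VAR.
Step 9 — Apparent power: |S| = 0.03258 VA.
Step 10 — Power factor: PF = P/|S| = 0.8635 (lagging).

(a) P = 0.02813 W  (b) Q = 0.01644 VAR  (c) S = 0.03258 VA  (d) PF = 0.8635 (lagging)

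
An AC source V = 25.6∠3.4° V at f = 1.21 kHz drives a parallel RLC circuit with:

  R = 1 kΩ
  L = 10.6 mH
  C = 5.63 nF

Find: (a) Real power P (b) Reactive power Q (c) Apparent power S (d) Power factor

Step 1 — Angular frequency: ω = 2π·f = 2π·1210 = 7603 rad/s.
Step 2 — Component impedances:
  R: Z = R = 1000 Ω
  L: Z = jωL = j·7603·0.0106 = 0 + j80.59 Ω
  C: Z = 1/(jωC) = -j/(ω·C) = 0 - j2.336e+04 Ω
Step 3 — Parallel combination: 1/Z_total = 1/R + 1/L + 1/C; Z_total = 6.497 + j80.34 Ω = 80.6∠85.4° Ω.
Step 4 — Source phasor: V = 25.6∠3.4° V = 25.55 + j1.518 V.
Step 5 — Current: I = V / Z = 0.04433 - j0.3145 A = 0.3176∠-82.0° A.
Step 6 — Complex power: S = V·I* = 0.6554 + j8.104 VA.
Step 7 — Real power: P = Re(S) = 0.6554 W.
Step 8 — Reactive power: Q = Im(S) = 8.104 VAR.
Step 9 — Apparent power: |S| = 8.131 VA.
Step 10 — Power factor: PF = P/|S| = 0.0806 (lagging).

(a) P = 0.6554 W  (b) Q = 8.104 VAR  (c) S = 8.131 VA  (d) PF = 0.0806 (lagging)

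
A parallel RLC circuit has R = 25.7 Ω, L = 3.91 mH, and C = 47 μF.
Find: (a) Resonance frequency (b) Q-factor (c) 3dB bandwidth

Step 1 — Resonance: ω₀ = 1/√(LC) = 1/√(0.00391·4.7e-05) = 2333 rad/s.
Step 2 — f₀ = ω₀/(2π) = 371.3 Hz.
Step 3 — Parallel Q: Q = R/(ω₀L) = 25.7/(2333·0.00391) = 2.818.
Step 4 — Bandwidth: Δω = ω₀/Q = 827.9 rad/s; BW = Δω/(2π) = 131.8 Hz.

(a) f₀ = 371.3 Hz  (b) Q = 2.818  (c) BW = 131.8 Hz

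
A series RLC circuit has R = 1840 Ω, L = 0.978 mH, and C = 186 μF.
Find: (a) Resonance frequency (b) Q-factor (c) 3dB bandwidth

Step 1 — Resonance condition Im(Z)=0 gives ω₀ = 1/√(LC).
Step 2 — ω₀ = 1/√(0.000978·0.000186) = 2345 rad/s.
Step 3 — f₀ = ω₀/(2π) = 373.2 Hz.
Step 4 — Series Q: Q = ω₀L/R = 2345·0.000978/1840 = 0.001246.
Step 5 — 3dB bandwidth: Δω = ω₀/Q = 1.881e+06 rad/s; BW = Δω/(2π) = 2.994e+05 Hz.

(a) f₀ = 373.2 Hz  (b) Q = 0.001246  (c) BW = 2.994e+05 Hz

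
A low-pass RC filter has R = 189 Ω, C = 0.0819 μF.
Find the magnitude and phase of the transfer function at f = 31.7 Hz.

Step 1 — Angular frequency: ω = 2π·31.7 = 199.2 rad/s.
Step 2 — Transfer function: H(jω) = 1/(1 + jωRC).
Step 3 — Denominator: 1 + jωRC = 1 + j·199.2·189·8.19e-08 = 1 + j0.003083.
Step 4 — H = 1 - j0.003083.
Step 5 — Magnitude: |H| = 1 (-0.0 dB); phase: φ = -0.2°.

|H| = 1 (-0.0 dB), φ = -0.2°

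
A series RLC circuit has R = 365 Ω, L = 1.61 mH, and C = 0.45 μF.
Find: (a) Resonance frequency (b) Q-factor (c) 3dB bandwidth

Step 1 — Resonance: ω₀ = 1/√(LC) = 1/√(0.00161·4.5e-07) = 3.715e+04 rad/s.
Step 2 — f₀ = ω₀/(2π) = 5913 Hz.
Step 3 — Series Q: Q = ω₀L/R = 3.715e+04·0.00161/365 = 0.1639.
Step 4 — Bandwidth: Δω = ω₀/Q = 2.267e+05 rad/s; BW = Δω/(2π) = 3.608e+04 Hz.

(a) f₀ = 5913 Hz  (b) Q = 0.1639  (c) BW = 3.608e+04 Hz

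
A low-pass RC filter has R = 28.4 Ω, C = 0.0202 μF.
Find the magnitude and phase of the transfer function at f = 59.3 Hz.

Step 1 — Angular frequency: ω = 2π·59.3 = 372.6 rad/s.
Step 2 — Transfer function: H(jω) = 1/(1 + jωRC).
Step 3 — Denominator: 1 + jωRC = 1 + j·372.6·28.4·2.02e-08 = 1 + j0.0002137.
Step 4 — H = 1 - j0.0002137.
Step 5 — Magnitude: |H| = 1 (-0.0 dB); phase: φ = -0.0°.

|H| = 1 (-0.0 dB), φ = -0.0°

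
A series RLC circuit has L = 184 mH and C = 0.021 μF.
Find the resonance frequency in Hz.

Step 1 — Resonance condition Im(Z)=0 gives ω₀ = 1/√(LC).
Step 2 — ω₀ = 1/√(0.184·2.1e-08) = 1.609e+04 rad/s.
Step 3 — f₀ = ω₀/(2π) = 2560 Hz.

f₀ = 2560 Hz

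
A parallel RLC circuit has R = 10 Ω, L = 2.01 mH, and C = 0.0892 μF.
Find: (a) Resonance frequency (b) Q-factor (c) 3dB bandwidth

Step 1 — Resonance: ω₀ = 1/√(LC) = 1/√(0.00201·8.92e-08) = 7.468e+04 rad/s.
Step 2 — f₀ = ω₀/(2π) = 1.189e+04 Hz.
Step 3 — Parallel Q: Q = R/(ω₀L) = 10/(7.468e+04·0.00201) = 0.06662.
Step 4 — Bandwidth: Δω = ω₀/Q = 1.121e+06 rad/s; BW = Δω/(2π) = 1.784e+05 Hz.

(a) f₀ = 1.189e+04 Hz  (b) Q = 0.06662  (c) BW = 1.784e+05 Hz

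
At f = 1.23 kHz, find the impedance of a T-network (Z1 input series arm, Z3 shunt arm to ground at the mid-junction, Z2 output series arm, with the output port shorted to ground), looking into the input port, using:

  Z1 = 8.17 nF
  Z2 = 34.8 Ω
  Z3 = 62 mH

Step 1 — Angular frequency: ω = 2π·f = 2π·1230 = 7728 rad/s.
Step 2 — Component impedances:
  Z1: Z = 1/(jωC) = -j/(ω·C) = 0 - j1.584e+04 Ω
  Z2: Z = R = 34.8 Ω
  Z3: Z = jωL = j·7728·0.062 = 0 + j479.2 Ω
Step 3 — With the output port shorted to ground, the output series arm Z2 runs from the junction to ground; the shunt arm Z3 also runs from the junction to ground. They appear in parallel: Z3 || Z2 = 34.62 + j2.514 Ω.
Step 4 — Series with input arm Z1: Z_in = Z1 + (Z3 || Z2) = 34.62 - j1.584e+04 Ω = 1.584e+04∠-89.9° Ω.

Z = 34.62 - j1.584e+04 Ω = 1.584e+04∠-89.9° Ω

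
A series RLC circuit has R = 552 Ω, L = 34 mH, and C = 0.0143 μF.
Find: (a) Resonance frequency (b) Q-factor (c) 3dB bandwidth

Step 1 — Resonance: ω₀ = 1/√(LC) = 1/√(0.034·1.43e-08) = 4.535e+04 rad/s.
Step 2 — f₀ = ω₀/(2π) = 7218 Hz.
Step 3 — Series Q: Q = ω₀L/R = 4.535e+04·0.034/552 = 2.793.
Step 4 — Bandwidth: Δω = ω₀/Q = 1.624e+04 rad/s; BW = Δω/(2π) = 2584 Hz.

(a) f₀ = 7218 Hz  (b) Q = 2.793  (c) BW = 2584 Hz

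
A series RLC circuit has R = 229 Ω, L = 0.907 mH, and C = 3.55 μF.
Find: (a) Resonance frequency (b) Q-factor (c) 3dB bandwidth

Step 1 — Resonance: ω₀ = 1/√(LC) = 1/√(0.000907·3.55e-06) = 1.762e+04 rad/s.
Step 2 — f₀ = ω₀/(2π) = 2805 Hz.
Step 3 — Series Q: Q = ω₀L/R = 1.762e+04·0.000907/229 = 0.0698.
Step 4 — Bandwidth: Δω = ω₀/Q = 2.525e+05 rad/s; BW = Δω/(2π) = 4.018e+04 Hz.

(a) f₀ = 2805 Hz  (b) Q = 0.0698  (c) BW = 4.018e+04 Hz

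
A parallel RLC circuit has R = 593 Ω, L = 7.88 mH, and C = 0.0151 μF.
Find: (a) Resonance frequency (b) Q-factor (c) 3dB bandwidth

Step 1 — Resonance: ω₀ = 1/√(LC) = 1/√(0.00788·1.51e-08) = 9.167e+04 rad/s.
Step 2 — f₀ = ω₀/(2π) = 1.459e+04 Hz.
Step 3 — Parallel Q: Q = R/(ω₀L) = 593/(9.167e+04·0.00788) = 0.8209.
Step 4 — Bandwidth: Δω = ω₀/Q = 1.117e+05 rad/s; BW = Δω/(2π) = 1.777e+04 Hz.

(a) f₀ = 1.459e+04 Hz  (b) Q = 0.8209  (c) BW = 1.777e+04 Hz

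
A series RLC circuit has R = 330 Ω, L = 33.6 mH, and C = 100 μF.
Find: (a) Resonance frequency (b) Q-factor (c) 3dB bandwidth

Step 1 — Resonance: ω₀ = 1/√(LC) = 1/√(0.0336·0.0001) = 545.5 rad/s.
Step 2 — f₀ = ω₀/(2π) = 86.83 Hz.
Step 3 — Series Q: Q = ω₀L/R = 545.5·0.0336/330 = 0.05555.
Step 4 — Bandwidth: Δω = ω₀/Q = 9821 rad/s; BW = Δω/(2π) = 1563 Hz.

(a) f₀ = 86.83 Hz  (b) Q = 0.05555  (c) BW = 1563 Hz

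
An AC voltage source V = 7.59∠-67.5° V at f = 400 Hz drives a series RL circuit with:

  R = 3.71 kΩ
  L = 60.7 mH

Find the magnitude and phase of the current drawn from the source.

Step 1 — Angular frequency: ω = 2π·f = 2π·400 = 2513 rad/s.
Step 2 — Component impedances:
  R: Z = R = 3710 Ω
  L: Z = jωL = j·2513·0.0607 = 0 + j152.6 Ω
Step 3 — Series combination: Z_total = R + L = 3710 + j152.6 Ω = 3713∠2.4° Ω.
Step 4 — Source phasor: V = 7.59∠-67.5° V = 2.905 - j7.012 V.
Step 5 — Ohm's law: I = V / Z_total = (2.905 - j7.012) / (3710 + j152.6) = 0.000704 - j0.001919 A.
Step 6 — Convert to polar: |I| = 0.002044 A, ∠I = -69.9°.

I = 0.002044∠-69.9° A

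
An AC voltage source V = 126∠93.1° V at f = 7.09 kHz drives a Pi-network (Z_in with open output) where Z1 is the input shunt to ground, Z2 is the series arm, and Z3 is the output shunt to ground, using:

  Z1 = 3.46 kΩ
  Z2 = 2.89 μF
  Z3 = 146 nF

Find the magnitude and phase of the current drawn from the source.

Step 1 — Angular frequency: ω = 2π·f = 2π·7090 = 4.455e+04 rad/s.
Step 2 — Component impedances:
  Z1: Z = R = 3460 Ω
  Z2: Z = 1/(jωC) = -j/(ω·C) = 0 - j7.767 Ω
  Z3: Z = 1/(jωC) = -j/(ω·C) = 0 - j153.8 Ω
Step 3 — With open output, the series arm Z2 and the output shunt Z3 appear in series to ground: Z2 + Z3 = 0 - j161.5 Ω.
Step 4 — Parallel with input shunt Z1: Z_in = Z1 || (Z2 + Z3) = 7.524 - j161.2 Ω = 161.3∠-87.3° Ω.
Step 5 — Source phasor: V = 126∠93.1° V = -6.814 + j125.8 V.
Step 6 — Ohm's law: I = V / Z_total = (-6.814 + j125.8) / (7.524 - j161.2) = -0.7809 - j0.005824 A.
Step 7 — Convert to polar: |I| = 0.7809 A, ∠I = -179.6°.

I = 0.7809∠-179.6° A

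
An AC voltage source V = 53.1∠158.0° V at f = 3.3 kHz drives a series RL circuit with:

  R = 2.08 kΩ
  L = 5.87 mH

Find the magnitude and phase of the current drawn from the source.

Step 1 — Angular frequency: ω = 2π·f = 2π·3300 = 2.073e+04 rad/s.
Step 2 — Component impedances:
  R: Z = R = 2080 Ω
  L: Z = jωL = j·2.073e+04·0.00587 = 0 + j121.7 Ω
Step 3 — Series combination: Z_total = R + L = 2080 + j121.7 Ω = 2084∠3.3° Ω.
Step 4 — Source phasor: V = 53.1∠158.0° V = -49.23 + j19.89 V.
Step 5 — Ohm's law: I = V / Z_total = (-49.23 + j19.89) / (2080 + j121.7) = -0.02303 + j0.01091 A.
Step 6 — Convert to polar: |I| = 0.02549 A, ∠I = 154.7°.

I = 0.02549∠154.7° A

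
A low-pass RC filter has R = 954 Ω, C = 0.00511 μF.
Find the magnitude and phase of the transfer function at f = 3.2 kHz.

Step 1 — Angular frequency: ω = 2π·3200 = 2.011e+04 rad/s.
Step 2 — Transfer function: H(jω) = 1/(1 + jωRC).
Step 3 — Denominator: 1 + jωRC = 1 + j·2.011e+04·954·5.11e-09 = 1 + j0.09802.
Step 4 — H = 0.9905 - j0.09708.
Step 5 — Magnitude: |H| = 0.9952 (-0.0 dB); phase: φ = -5.6°.

|H| = 0.9952 (-0.0 dB), φ = -5.6°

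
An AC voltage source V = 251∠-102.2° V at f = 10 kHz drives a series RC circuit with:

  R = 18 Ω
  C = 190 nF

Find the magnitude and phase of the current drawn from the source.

Step 1 — Angular frequency: ω = 2π·f = 2π·1e+04 = 6.283e+04 rad/s.
Step 2 — Component impedances:
  R: Z = R = 18 Ω
  C: Z = 1/(jωC) = -j/(ω·C) = 0 - j83.77 Ω
Step 3 — Series combination: Z_total = R + C = 18 - j83.77 Ω = 85.68∠-77.9° Ω.
Step 4 — Source phasor: V = 251∠-102.2° V = -53.04 - j245.3 V.
Step 5 — Ohm's law: I = V / Z_total = (-53.04 - j245.3) / (18 - j83.77) = 2.669 - j1.207 A.
Step 6 — Convert to polar: |I| = 2.93 A, ∠I = -24.3°.

I = 2.93∠-24.3° A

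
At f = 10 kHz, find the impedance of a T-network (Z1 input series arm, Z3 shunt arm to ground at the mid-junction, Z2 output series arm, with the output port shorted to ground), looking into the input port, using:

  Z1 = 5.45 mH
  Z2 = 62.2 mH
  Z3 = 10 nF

Step 1 — Angular frequency: ω = 2π·f = 2π·1e+04 = 6.283e+04 rad/s.
Step 2 — Component impedances:
  Z1: Z = jωL = j·6.283e+04·0.00545 = 0 + j342.4 Ω
  Z2: Z = jωL = j·6.283e+04·0.0622 = 0 + j3908 Ω
  Z3: Z = 1/(jωC) = -j/(ω·C) = 0 - j1592 Ω
Step 3 — With the output port shorted to ground, the output series arm Z2 runs from the junction to ground; the shunt arm Z3 also runs from the junction to ground. They appear in parallel: Z3 || Z2 = 0 - j2685 Ω.
Step 4 — Series with input arm Z1: Z_in = Z1 + (Z3 || Z2) = 0 - j2343 Ω = 2343∠-90.0° Ω.

Z = 0 - j2343 Ω = 2343∠-90.0° Ω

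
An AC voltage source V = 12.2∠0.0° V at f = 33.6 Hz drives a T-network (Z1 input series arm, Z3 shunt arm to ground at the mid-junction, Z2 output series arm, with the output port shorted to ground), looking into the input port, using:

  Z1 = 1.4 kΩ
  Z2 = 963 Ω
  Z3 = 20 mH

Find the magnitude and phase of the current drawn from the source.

Step 1 — Angular frequency: ω = 2π·f = 2π·33.6 = 211.1 rad/s.
Step 2 — Component impedances:
  Z1: Z = R = 1400 Ω
  Z2: Z = R = 963 Ω
  Z3: Z = jωL = j·211.1·0.02 = 0 + j4.222 Ω
Step 3 — With the output port shorted to ground, the output series arm Z2 runs from the junction to ground; the shunt arm Z3 also runs from the junction to ground. They appear in parallel: Z3 || Z2 = 0.01851 + j4.222 Ω.
Step 4 — Series with input arm Z1: Z_in = Z1 + (Z3 || Z2) = 1400 + j4.222 Ω = 1400∠0.2° Ω.
Step 5 — Source phasor: V = 12.2∠0.0° V = 12.2 V.
Step 6 — Ohm's law: I = V / Z_total = (12.2) / (1400 + j4.222) = 0.008714 - j2.628e-05 A.
Step 7 — Convert to polar: |I| = 0.008714 A, ∠I = -0.2°.

I = 0.008714∠-0.2° A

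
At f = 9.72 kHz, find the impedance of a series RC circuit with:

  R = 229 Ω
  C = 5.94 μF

Step 1 — Angular frequency: ω = 2π·f = 2π·9720 = 6.107e+04 rad/s.
Step 2 — Component impedances:
  R: Z = R = 229 Ω
  C: Z = 1/(jωC) = -j/(ω·C) = 0 - j2.757 Ω
Step 3 — Series combination: Z_total = R + C = 229 - j2.757 Ω = 229∠-0.7° Ω.

Z = 229 - j2.757 Ω = 229∠-0.7° Ω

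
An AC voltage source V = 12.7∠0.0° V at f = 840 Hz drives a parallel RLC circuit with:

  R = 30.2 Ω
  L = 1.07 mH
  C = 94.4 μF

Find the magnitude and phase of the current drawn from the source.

Step 1 — Angular frequency: ω = 2π·f = 2π·840 = 5278 rad/s.
Step 2 — Component impedances:
  R: Z = R = 30.2 Ω
  L: Z = jωL = j·5278·0.00107 = 0 + j5.647 Ω
  C: Z = 1/(jωC) = -j/(ω·C) = 0 - j2.007 Ω
Step 3 — Parallel combination: 1/Z_total = 1/R + 1/L + 1/C; Z_total = 0.3177 - j3.081 Ω = 3.097∠-84.1° Ω.
Step 4 — Source phasor: V = 12.7∠0.0° V = 12.7 V.
Step 5 — Ohm's law: I = V / Z_total = (12.7) / (0.3177 - j3.081) = 0.4205 + j4.079 A.
Step 6 — Convert to polar: |I| = 4.1 A, ∠I = 84.1°.

I = 4.1∠84.1° A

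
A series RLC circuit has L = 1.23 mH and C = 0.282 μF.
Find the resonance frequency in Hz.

Step 1 — Resonance condition Im(Z)=0 gives ω₀ = 1/√(LC).
Step 2 — ω₀ = 1/√(0.00123·2.82e-07) = 5.369e+04 rad/s.
Step 3 — f₀ = ω₀/(2π) = 8546 Hz.

f₀ = 8546 Hz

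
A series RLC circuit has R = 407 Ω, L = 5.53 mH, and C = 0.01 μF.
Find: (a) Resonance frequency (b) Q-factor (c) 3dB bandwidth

Step 1 — Resonance: ω₀ = 1/√(LC) = 1/√(0.00553·1e-08) = 1.345e+05 rad/s.
Step 2 — f₀ = ω₀/(2π) = 2.14e+04 Hz.
Step 3 — Series Q: Q = ω₀L/R = 1.345e+05·0.00553/407 = 1.827.
Step 4 — Bandwidth: Δω = ω₀/Q = 7.36e+04 rad/s; BW = Δω/(2π) = 1.171e+04 Hz.

(a) f₀ = 2.14e+04 Hz  (b) Q = 1.827  (c) BW = 1.171e+04 Hz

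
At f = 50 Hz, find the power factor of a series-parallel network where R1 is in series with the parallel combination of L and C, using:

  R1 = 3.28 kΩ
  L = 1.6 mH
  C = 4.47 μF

Step 1 — Angular frequency: ω = 2π·f = 2π·50 = 314.2 rad/s.
Step 2 — Component impedances:
  R1: Z = R = 3280 Ω
  L: Z = jωL = j·314.2·0.0016 = 0 + j0.5027 Ω
  C: Z = 1/(jωC) = -j/(ω·C) = 0 - j712.1 Ω
Step 3 — Parallel branch: L || C = 1/(1/L + 1/C) = 0 + j0.503 Ω.
Step 4 — Series with R1: Z_total = R1 + (L || C) = 3280 + j0.503 Ω = 3280∠0.0° Ω.
Step 5 — Power factor: PF = cos(φ) = Re(Z)/|Z| = 3280/3280 = 1.
Step 6 — Type: Im(Z) = 0.503 ⇒ lagging (phase φ = 0.0°).

PF = 1 (lagging, φ = 0.0°)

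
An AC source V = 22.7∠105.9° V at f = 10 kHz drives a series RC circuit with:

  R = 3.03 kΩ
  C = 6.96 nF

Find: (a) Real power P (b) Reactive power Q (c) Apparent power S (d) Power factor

Step 1 — Angular frequency: ω = 2π·f = 2π·1e+04 = 6.283e+04 rad/s.
Step 2 — Component impedances:
  R: Z = R = 3030 Ω
  C: Z = 1/(jωC) = -j/(ω·C) = 0 - j2287 Ω
Step 3 — Series combination: Z_total = R + C = 3030 - j2287 Ω = 3796∠-37.0° Ω.
Step 4 — Source phasor: V = 22.7∠105.9° V = -6.219 + j21.83 V.
Step 5 — Current: I = V / Z = -0.004772 + j0.003604 A = 0.00598∠142.9° A.
Step 6 — Complex power: S = V·I* = 0.1084 - j0.08177 VA.
Step 7 — Real power: P = Re(S) = 0.1084 W.
Step 8 — Reactive power: Q = Im(S) = -0.08177 VAR.
Step 9 — Apparent power: |S| = 0.1357 VA.
Step 10 — Power factor: PF = P/|S| = 0.7982 (leading).

(a) P = 0.1084 W  (b) Q = -0.08177 VAR  (c) S = 0.1357 VA  (d) PF = 0.7982 (leading)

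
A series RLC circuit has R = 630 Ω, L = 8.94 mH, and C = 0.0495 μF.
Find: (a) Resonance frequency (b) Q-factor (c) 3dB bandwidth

Step 1 — Resonance condition Im(Z)=0 gives ω₀ = 1/√(LC).
Step 2 — ω₀ = 1/√(0.00894·4.95e-08) = 4.754e+04 rad/s.
Step 3 — f₀ = ω₀/(2π) = 7566 Hz.
Step 4 — Series Q: Q = ω₀L/R = 4.754e+04·0.00894/630 = 0.6746.
Step 5 — 3dB bandwidth: Δω = ω₀/Q = 7.047e+04 rad/s; BW = Δω/(2π) = 1.122e+04 Hz.

(a) f₀ = 7566 Hz  (b) Q = 0.6746  (c) BW = 1.122e+04 Hz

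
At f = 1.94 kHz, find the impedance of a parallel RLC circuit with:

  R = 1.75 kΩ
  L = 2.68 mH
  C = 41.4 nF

Step 1 — Angular frequency: ω = 2π·f = 2π·1940 = 1.219e+04 rad/s.
Step 2 — Component impedances:
  R: Z = R = 1750 Ω
  L: Z = jωL = j·1.219e+04·0.00268 = 0 + j32.67 Ω
  C: Z = 1/(jωC) = -j/(ω·C) = 0 - j1982 Ω
Step 3 — Parallel combination: 1/Z_total = 1/R + 1/L + 1/C; Z_total = 0.6302 + j33.2 Ω = 33.21∠88.9° Ω.

Z = 0.6302 + j33.2 Ω = 33.21∠88.9° Ω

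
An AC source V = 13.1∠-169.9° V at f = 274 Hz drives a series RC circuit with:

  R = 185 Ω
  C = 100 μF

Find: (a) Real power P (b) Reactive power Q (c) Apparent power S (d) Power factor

Step 1 — Angular frequency: ω = 2π·f = 2π·274 = 1722 rad/s.
Step 2 — Component impedances:
  R: Z = R = 185 Ω
  C: Z = 1/(jωC) = -j/(ω·C) = 0 - j5.809 Ω
Step 3 — Series combination: Z_total = R + C = 185 - j5.809 Ω = 185.1∠-1.8° Ω.
Step 4 — Source phasor: V = 13.1∠-169.9° V = -12.9 - j2.297 V.
Step 5 — Current: I = V / Z = -0.06926 - j0.01459 A = 0.07078∠-168.1° A.
Step 6 — Complex power: S = V·I* = 0.9267 - j0.0291 VA.
Step 7 — Real power: P = Re(S) = 0.9267 W.
Step 8 — Reactive power: Q = Im(S) = -0.0291 VAR.
Step 9 — Apparent power: |S| = 0.9272 VA.
Step 10 — Power factor: PF = P/|S| = 0.9995 (leading).

(a) P = 0.9267 W  (b) Q = -0.0291 VAR  (c) S = 0.9272 VA  (d) PF = 0.9995 (leading)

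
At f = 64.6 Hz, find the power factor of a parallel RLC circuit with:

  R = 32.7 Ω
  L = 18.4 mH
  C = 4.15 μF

Step 1 — Angular frequency: ω = 2π·f = 2π·64.6 = 405.9 rad/s.
Step 2 — Component impedances:
  R: Z = R = 32.7 Ω
  L: Z = jωL = j·405.9·0.0184 = 0 + j7.468 Ω
  C: Z = 1/(jωC) = -j/(ω·C) = 0 - j593.7 Ω
Step 3 — Parallel combination: 1/Z_total = 1/R + 1/L + 1/C; Z_total = 1.661 + j7.179 Ω = 7.369∠77.0° Ω.
Step 4 — Power factor: PF = cos(φ) = Re(Z)/|Z| = 1.661/7.369 = 0.2254.
Step 5 — Type: Im(Z) = 7.179 ⇒ lagging (phase φ = 77.0°).

PF = 0.2254 (lagging, φ = 77.0°)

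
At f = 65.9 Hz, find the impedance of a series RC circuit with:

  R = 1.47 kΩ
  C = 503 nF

Step 1 — Angular frequency: ω = 2π·f = 2π·65.9 = 414.1 rad/s.
Step 2 — Component impedances:
  R: Z = R = 1470 Ω
  C: Z = 1/(jωC) = -j/(ω·C) = 0 - j4801 Ω
Step 3 — Series combination: Z_total = R + C = 1470 - j4801 Ω = 5021∠-73.0° Ω.

Z = 1470 - j4801 Ω = 5021∠-73.0° Ω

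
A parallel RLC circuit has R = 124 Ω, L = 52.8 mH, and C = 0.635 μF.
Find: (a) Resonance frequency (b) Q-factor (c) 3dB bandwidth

Step 1 — Resonance: ω₀ = 1/√(LC) = 1/√(0.0528·6.35e-07) = 5461 rad/s.
Step 2 — f₀ = ω₀/(2π) = 869.2 Hz.
Step 3 — Parallel Q: Q = R/(ω₀L) = 124/(5461·0.0528) = 0.43.
Step 4 — Bandwidth: Δω = ω₀/Q = 1.27e+04 rad/s; BW = Δω/(2π) = 2021 Hz.

(a) f₀ = 869.2 Hz  (b) Q = 0.43  (c) BW = 2021 Hz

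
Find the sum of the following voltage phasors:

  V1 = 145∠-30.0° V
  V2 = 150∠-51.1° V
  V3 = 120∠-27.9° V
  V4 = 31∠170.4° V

Step 1 — Convert each phasor to rectangular form:
  V1 = 145·(cos(-30.0°) + j·sin(-30.0°)) = 125.6 - j72.5 V
  V2 = 150·(cos(-51.1°) + j·sin(-51.1°)) = 94.19 - j116.7 V
  V3 = 120·(cos(-27.9°) + j·sin(-27.9°)) = 106.1 - j56.15 V
  V4 = 31·(cos(170.4°) + j·sin(170.4°)) = -30.57 + j5.17 V
Step 2 — Sum components: V_total = 295.3 - j240.2 V.
Step 3 — Convert to polar: |V_total| = 380.6 V, ∠V_total = -39.1°.

V_total = 380.6∠-39.1° V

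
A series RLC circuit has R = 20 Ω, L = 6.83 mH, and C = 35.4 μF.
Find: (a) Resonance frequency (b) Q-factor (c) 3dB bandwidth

Step 1 — Resonance: ω₀ = 1/√(LC) = 1/√(0.00683·3.54e-05) = 2034 rad/s.
Step 2 — f₀ = ω₀/(2π) = 323.7 Hz.
Step 3 — Series Q: Q = ω₀L/R = 2034·0.00683/20 = 0.6945.
Step 4 — Bandwidth: Δω = ω₀/Q = 2928 rad/s; BW = Δω/(2π) = 466 Hz.

(a) f₀ = 323.7 Hz  (b) Q = 0.6945  (c) BW = 466 Hz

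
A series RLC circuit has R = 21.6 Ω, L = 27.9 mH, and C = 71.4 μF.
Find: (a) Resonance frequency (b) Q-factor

Step 1 — Resonance condition Im(Z)=0 gives ω₀ = 1/√(LC).
Step 2 — ω₀ = 1/√(0.0279·7.14e-05) = 708.5 rad/s.
Step 3 — f₀ = ω₀/(2π) = 112.8 Hz.
Step 4 — Series Q: Q = ω₀L/R = 708.5·0.0279/21.6 = 0.9152.

(a) f₀ = 112.8 Hz  (b) Q = 0.9152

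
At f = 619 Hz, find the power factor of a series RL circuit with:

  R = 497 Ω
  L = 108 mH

Step 1 — Angular frequency: ω = 2π·f = 2π·619 = 3889 rad/s.
Step 2 — Component impedances:
  R: Z = R = 497 Ω
  L: Z = jωL = j·3889·0.108 = 0 + j420 Ω
Step 3 — Series combination: Z_total = R + L = 497 + j420 Ω = 650.7∠40.2° Ω.
Step 4 — Power factor: PF = cos(φ) = Re(Z)/|Z| = 497/650.7 = 0.7638.
Step 5 — Type: Im(Z) = 420 ⇒ lagging (phase φ = 40.2°).

PF = 0.7638 (lagging, φ = 40.2°)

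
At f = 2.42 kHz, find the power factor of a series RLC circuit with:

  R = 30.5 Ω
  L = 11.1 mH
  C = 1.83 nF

Step 1 — Angular frequency: ω = 2π·f = 2π·2420 = 1.521e+04 rad/s.
Step 2 — Component impedances:
  R: Z = R = 30.5 Ω
  L: Z = jωL = j·1.521e+04·0.0111 = 0 + j168.8 Ω
  C: Z = 1/(jωC) = -j/(ω·C) = 0 - j3.594e+04 Ω
Step 3 — Series combination: Z_total = R + L + C = 30.5 - j3.577e+04 Ω = 3.577e+04∠-90.0° Ω.
Step 4 — Power factor: PF = cos(φ) = Re(Z)/|Z| = 30.5/3.577e+04 = 0.0008527.
Step 5 — Type: Im(Z) = -3.577e+04 ⇒ leading (phase φ = -90.0°).

PF = 0.0008527 (leading, φ = -90.0°)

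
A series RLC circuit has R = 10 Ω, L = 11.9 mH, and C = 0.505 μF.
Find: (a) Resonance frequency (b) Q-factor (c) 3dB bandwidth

Step 1 — Resonance: ω₀ = 1/√(LC) = 1/√(0.0119·5.05e-07) = 1.29e+04 rad/s.
Step 2 — f₀ = ω₀/(2π) = 2053 Hz.
Step 3 — Series Q: Q = ω₀L/R = 1.29e+04·0.0119/10 = 15.35.
Step 4 — Bandwidth: Δω = ω₀/Q = 840.3 rad/s; BW = Δω/(2π) = 133.7 Hz.

(a) f₀ = 2053 Hz  (b) Q = 15.35  (c) BW = 133.7 Hz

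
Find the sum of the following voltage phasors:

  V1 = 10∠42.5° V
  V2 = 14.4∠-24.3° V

Step 1 — Convert each phasor to rectangular form:
  V1 = 10·(cos(42.5°) + j·sin(42.5°)) = 7.373 + j6.756 V
  V2 = 14.4·(cos(-24.3°) + j·sin(-24.3°)) = 13.12 - j5.926 V
Step 2 — Sum components: V_total = 20.5 + j0.8301 V.
Step 3 — Convert to polar: |V_total| = 20.51 V, ∠V_total = 2.3°.

V_total = 20.51∠2.3° V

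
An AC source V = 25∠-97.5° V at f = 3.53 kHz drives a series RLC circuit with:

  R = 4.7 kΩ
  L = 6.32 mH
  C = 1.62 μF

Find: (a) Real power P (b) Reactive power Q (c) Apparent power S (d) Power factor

Step 1 — Angular frequency: ω = 2π·f = 2π·3530 = 2.218e+04 rad/s.
Step 2 — Component impedances:
  R: Z = R = 4700 Ω
  L: Z = jωL = j·2.218e+04·0.00632 = 0 + j140.2 Ω
  C: Z = 1/(jωC) = -j/(ω·C) = 0 - j27.83 Ω
Step 3 — Series combination: Z_total = R + L + C = 4700 + j112.3 Ω = 4701∠1.4° Ω.
Step 4 — Source phasor: V = 25∠-97.5° V = -3.263 - j24.79 V.
Step 5 — Current: I = V / Z = -0.0008199 - j0.005254 A = 0.005318∠-98.9° A.
Step 6 — Complex power: S = V·I* = 0.1329 + j0.003177 VA.
Step 7 — Real power: P = Re(S) = 0.1329 W.
Step 8 — Reactive power: Q = Im(S) = 0.003177 VAR.
Step 9 — Apparent power: |S| = 0.1329 VA.
Step 10 — Power factor: PF = P/|S| = 0.9997 (lagging).

(a) P = 0.1329 W  (b) Q = 0.003177 VAR  (c) S = 0.1329 VA  (d) PF = 0.9997 (lagging)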